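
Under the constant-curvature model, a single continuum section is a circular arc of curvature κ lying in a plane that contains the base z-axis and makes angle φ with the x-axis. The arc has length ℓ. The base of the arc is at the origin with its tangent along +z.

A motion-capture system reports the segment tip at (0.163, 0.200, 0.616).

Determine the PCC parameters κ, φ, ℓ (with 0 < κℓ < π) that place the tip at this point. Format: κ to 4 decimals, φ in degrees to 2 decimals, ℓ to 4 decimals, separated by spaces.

ρ = √(x²+y²) = √(0.163² + 0.200²) = 0.25801
φ = atan2(y, x) mod 360° = atan2(0.200, 0.163) = 50.8200°
|p|² = ρ² + z² = 0.25801² + 0.616² = 0.44603
κ = 2ρ / |p|² = 2×0.25801 / 0.44603 = 1.15693
θ = 2·atan2(ρ, z) = 2·atan2(0.25801, 0.616) = 0.79329 rad
ℓ = θ/κ = 0.79329/1.15693 = 0.68569

1.1569 50.82 0.6857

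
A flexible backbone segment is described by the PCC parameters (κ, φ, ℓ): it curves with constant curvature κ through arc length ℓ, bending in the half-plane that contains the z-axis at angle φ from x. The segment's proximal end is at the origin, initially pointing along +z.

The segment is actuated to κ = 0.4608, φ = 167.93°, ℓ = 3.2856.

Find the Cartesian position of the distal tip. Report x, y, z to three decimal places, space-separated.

-2.002 0.428 2.167

θ = κ·ℓ = 0.4608 × 3.2856 = 1.51400 rad
ρ = (1 − cos θ)/κ = (1 − 0.05676)/0.4608 = 2.04696
z = sin θ / κ = 0.99839/0.4608 = 2.16664
x = ρ cos φ = 2.04696 × cos(167.93°) = -2.00171
y = ρ sin φ = 2.04696 × sin(167.93°) = 0.42803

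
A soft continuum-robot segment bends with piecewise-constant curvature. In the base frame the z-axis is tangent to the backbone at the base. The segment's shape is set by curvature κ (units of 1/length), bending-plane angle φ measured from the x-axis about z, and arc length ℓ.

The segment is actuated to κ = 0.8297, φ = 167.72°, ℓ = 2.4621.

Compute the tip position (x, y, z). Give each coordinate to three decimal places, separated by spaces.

-1.713 0.373 1.073

θ = κ·ℓ = 0.8297 × 2.4621 = 2.04280 rad
ρ = (1 − cos θ)/κ = (1 − -0.45468)/0.8297 = 1.75326
z = sin θ / κ = 0.89066/0.8297 = 1.07347
x = ρ cos φ = 1.75326 × cos(167.72°) = -1.71314
y = ρ sin φ = 1.75326 × sin(167.72°) = 0.37290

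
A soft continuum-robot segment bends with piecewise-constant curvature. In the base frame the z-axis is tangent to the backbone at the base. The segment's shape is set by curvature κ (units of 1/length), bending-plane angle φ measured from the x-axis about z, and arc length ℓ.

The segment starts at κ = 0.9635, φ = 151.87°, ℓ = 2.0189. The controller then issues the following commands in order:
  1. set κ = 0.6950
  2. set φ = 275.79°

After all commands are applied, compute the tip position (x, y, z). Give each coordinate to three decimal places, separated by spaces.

initial: κ=0.9635, φ=151.87°, ℓ=2.0189
cmd 1: set κ=0.6950 → (κ,φ,ℓ)=(0.6950,151.87°,2.0189) → tip=(-1.0571,0.5652,1.4187)
cmd 2: set φ=275.79° → (κ,φ,ℓ)=(0.6950,275.79°,2.0189) → tip=(0.1209,-1.1926,1.4187)

0.121 -1.193 1.419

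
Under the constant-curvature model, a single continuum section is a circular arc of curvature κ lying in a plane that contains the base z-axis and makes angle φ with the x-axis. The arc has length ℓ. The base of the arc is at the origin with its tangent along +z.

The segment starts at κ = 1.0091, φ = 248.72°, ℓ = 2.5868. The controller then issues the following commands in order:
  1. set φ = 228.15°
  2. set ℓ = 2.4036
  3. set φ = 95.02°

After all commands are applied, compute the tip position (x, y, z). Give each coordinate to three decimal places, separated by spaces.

initial: κ=1.0091, φ=248.72°, ℓ=2.5868
cmd 1: set φ=228.15° → (κ,φ,ℓ)=(1.0091,228.15°,2.5868) → tip=(-1.2312,-1.3746,0.5020)
cmd 2: set ℓ=2.4036 → (κ,φ,ℓ)=(1.0091,228.15°,2.4036) → tip=(-1.1599,-1.2950,0.6505)
cmd 3: set φ=95.02° → (κ,φ,ℓ)=(1.0091,95.02°,2.4036) → tip=(-0.1521,1.7319,0.6505)

-0.152 1.732 0.651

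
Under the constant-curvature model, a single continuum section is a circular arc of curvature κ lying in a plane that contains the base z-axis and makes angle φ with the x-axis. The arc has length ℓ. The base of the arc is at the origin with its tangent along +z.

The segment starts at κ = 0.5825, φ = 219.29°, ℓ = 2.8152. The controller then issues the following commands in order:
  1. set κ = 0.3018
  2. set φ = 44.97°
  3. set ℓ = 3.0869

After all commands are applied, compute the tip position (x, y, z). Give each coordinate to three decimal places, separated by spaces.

initial: κ=0.5825, φ=219.29°, ℓ=2.8152
cmd 1: set κ=0.3018 → (κ,φ,ℓ)=(0.3018,219.29°,2.8152) → tip=(-0.8712,-0.7128,2.4885)
cmd 2: set φ=44.97° → (κ,φ,ℓ)=(0.3018,44.97°,2.8152) → tip=(0.7964,0.7956,2.4885)
cmd 3: set ℓ=3.0869 → (κ,φ,ℓ)=(0.3018,44.97°,3.0869) → tip=(0.9458,0.9448,2.6593)

0.946 0.945 2.659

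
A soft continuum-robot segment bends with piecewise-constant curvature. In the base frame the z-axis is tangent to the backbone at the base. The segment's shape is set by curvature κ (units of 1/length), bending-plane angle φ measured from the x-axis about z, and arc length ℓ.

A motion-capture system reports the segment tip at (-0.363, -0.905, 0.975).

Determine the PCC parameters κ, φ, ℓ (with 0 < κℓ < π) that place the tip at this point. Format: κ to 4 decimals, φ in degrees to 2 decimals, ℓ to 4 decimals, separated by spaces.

ρ = √(x²+y²) = √(-0.363² + -0.905²) = 0.97509
φ = atan2(y, x) mod 360° = atan2(-0.905, -0.363) = 248.1440°
|p|² = ρ² + z² = 0.97509² + 0.975² = 1.90142
κ = 2ρ / |p|² = 2×0.97509 / 1.90142 = 1.02564
θ = 2·atan2(ρ, z) = 2·atan2(0.97509, 0.975) = 1.57089 rad
ℓ = θ/κ = 1.57089/1.02564 = 1.53161

1.0256 248.14 1.5316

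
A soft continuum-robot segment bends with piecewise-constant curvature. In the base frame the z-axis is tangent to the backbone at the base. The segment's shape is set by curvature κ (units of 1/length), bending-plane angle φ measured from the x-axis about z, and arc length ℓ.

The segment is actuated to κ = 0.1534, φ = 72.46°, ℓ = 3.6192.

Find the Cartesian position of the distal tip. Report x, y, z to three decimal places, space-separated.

θ = κ·ℓ = 0.1534 × 3.6192 = 0.55519 rad
ρ = (1 − cos θ)/κ = (1 − 0.84980)/0.1534 = 0.97912
z = sin θ / κ = 0.52710/0.1534 = 3.43612
x = ρ cos φ = 0.97912 × cos(72.46°) = 0.29508
y = ρ sin φ = 0.97912 × sin(72.46°) = 0.93360

0.295 0.934 3.436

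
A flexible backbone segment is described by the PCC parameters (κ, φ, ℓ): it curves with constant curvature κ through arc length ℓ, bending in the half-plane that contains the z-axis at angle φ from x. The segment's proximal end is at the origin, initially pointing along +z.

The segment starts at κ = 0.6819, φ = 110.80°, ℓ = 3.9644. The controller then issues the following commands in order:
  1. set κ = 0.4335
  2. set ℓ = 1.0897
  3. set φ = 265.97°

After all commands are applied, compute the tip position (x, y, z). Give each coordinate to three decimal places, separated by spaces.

-0.018 -0.252 1.050

initial: κ=0.6819, φ=110.80°, ℓ=3.9644
cmd 1: set κ=0.4335 → (κ,φ,ℓ)=(0.4335,110.80°,3.9644) → tip=(-0.9398,2.4740,2.2817)
cmd 2: set ℓ=1.0897 → (κ,φ,ℓ)=(0.4335,110.80°,1.0897) → tip=(-0.0897,0.2362,1.0496)
cmd 3: set φ=265.97° → (κ,φ,ℓ)=(0.4335,265.97°,1.0897) → tip=(-0.0178,-0.2520,1.0496)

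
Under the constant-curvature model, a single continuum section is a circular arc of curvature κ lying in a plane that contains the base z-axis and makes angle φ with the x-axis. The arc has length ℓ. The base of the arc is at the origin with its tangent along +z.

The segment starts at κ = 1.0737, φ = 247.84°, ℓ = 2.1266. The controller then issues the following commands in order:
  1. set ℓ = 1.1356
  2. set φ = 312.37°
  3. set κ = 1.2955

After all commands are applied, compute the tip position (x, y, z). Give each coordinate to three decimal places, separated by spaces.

0.468 -0.514 0.768

initial: κ=1.0737, φ=247.84°, ℓ=2.1266
cmd 1: set ℓ=1.1356 → (κ,φ,ℓ)=(1.0737,247.84°,1.1356) → tip=(-0.2303,-0.5656,0.8744)
cmd 2: set φ=312.37° → (κ,φ,ℓ)=(1.0737,312.37°,1.1356) → tip=(0.4115,-0.4512,0.8744)
cmd 3: set κ=1.2955 → (κ,φ,ℓ)=(1.2955,312.37°,1.1356) → tip=(0.4685,-0.5136,0.7681)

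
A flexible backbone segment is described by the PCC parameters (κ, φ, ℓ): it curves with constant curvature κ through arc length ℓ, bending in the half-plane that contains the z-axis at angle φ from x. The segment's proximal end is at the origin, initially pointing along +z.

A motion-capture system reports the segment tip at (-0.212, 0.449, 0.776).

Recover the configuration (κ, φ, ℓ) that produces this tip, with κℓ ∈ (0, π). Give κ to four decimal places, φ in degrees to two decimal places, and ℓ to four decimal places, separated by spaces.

ρ = √(x²+y²) = √(-0.212² + 0.449²) = 0.49653
φ = atan2(y, x) mod 360° = atan2(0.449, -0.212) = 115.2748°
|p|² = ρ² + z² = 0.49653² + 0.776² = 0.84872
κ = 2ρ / |p|² = 2×0.49653 / 0.84872 = 1.17007
θ = 2·atan2(ρ, z) = 2·atan2(0.49653, 0.776) = 1.13843 rad
ℓ = θ/κ = 1.13843/1.17007 = 0.97296

1.1701 115.27 0.9730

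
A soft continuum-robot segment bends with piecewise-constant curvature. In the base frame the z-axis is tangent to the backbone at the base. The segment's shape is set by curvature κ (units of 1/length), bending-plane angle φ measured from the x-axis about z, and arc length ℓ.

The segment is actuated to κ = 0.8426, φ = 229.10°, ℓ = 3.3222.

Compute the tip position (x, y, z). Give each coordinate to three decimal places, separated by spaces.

-1.509 -1.742 0.398

θ = κ·ℓ = 0.8426 × 3.3222 = 2.79929 rad
ρ = (1 − cos θ)/κ = (1 − -0.94198)/0.8426 = 2.30475
z = sin θ / κ = 0.33566/0.8426 = 0.39836
x = ρ cos φ = 2.30475 × cos(229.10°) = -1.50901
y = ρ sin φ = 2.30475 × sin(229.10°) = -1.74205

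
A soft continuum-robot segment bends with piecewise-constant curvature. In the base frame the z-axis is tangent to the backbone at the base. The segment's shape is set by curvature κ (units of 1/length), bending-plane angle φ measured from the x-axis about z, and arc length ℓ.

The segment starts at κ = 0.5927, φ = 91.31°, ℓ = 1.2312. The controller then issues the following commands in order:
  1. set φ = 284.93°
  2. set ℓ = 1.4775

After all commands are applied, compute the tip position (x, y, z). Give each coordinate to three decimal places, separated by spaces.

initial: κ=0.5927, φ=91.31°, ℓ=1.2312
cmd 1: set φ=284.93° → (κ,φ,ℓ)=(0.5927,284.93°,1.2312) → tip=(0.1107,-0.4151,1.1248)
cmd 2: set ℓ=1.4775 → (κ,φ,ℓ)=(0.5927,284.93°,1.4775) → tip=(0.1563,-0.5862,1.2958)

0.156 -0.586 1.296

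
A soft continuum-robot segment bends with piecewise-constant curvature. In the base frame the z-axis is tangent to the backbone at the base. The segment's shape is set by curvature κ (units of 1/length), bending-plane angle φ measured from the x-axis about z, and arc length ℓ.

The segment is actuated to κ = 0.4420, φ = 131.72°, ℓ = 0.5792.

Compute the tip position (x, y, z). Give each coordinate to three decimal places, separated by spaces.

-0.049 0.055 0.573

θ = κ·ℓ = 0.4420 × 0.5792 = 0.25601 rad
ρ = (1 − cos θ)/κ = (1 − 0.96741)/0.4420 = 0.07374
z = sin θ / κ = 0.25322/0.4420 = 0.57289
x = ρ cos φ = 0.07374 × cos(131.72°) = -0.04907
y = ρ sin φ = 0.07374 × sin(131.72°) = 0.05504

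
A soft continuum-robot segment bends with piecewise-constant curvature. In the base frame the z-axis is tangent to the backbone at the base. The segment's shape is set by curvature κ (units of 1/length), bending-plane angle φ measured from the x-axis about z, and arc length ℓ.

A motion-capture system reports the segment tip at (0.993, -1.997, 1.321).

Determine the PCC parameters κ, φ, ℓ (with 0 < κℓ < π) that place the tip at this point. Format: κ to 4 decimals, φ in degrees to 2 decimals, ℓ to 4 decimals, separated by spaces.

ρ = √(x²+y²) = √(0.993² + -1.997²) = 2.23026
φ = atan2(y, x) mod 360° = atan2(-1.997, 0.993) = 296.4387°
|p|² = ρ² + z² = 2.23026² + 1.321² = 6.71910
κ = 2ρ / |p|² = 2×2.23026 / 6.71910 = 0.66386
θ = 2·atan2(ρ, z) = 2·atan2(2.23026, 1.321) = 2.07210 rad
ℓ = θ/κ = 2.07210/0.66386 = 3.12131

0.6639 296.44 3.1213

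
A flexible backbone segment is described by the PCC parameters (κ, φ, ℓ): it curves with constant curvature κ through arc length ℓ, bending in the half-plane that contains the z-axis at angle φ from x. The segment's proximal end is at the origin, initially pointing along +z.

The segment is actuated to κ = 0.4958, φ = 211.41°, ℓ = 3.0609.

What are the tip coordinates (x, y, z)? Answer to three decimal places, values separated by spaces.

θ = κ·ℓ = 0.4958 × 3.0609 = 1.51759 rad
ρ = (1 − cos θ)/κ = (1 − 0.05318)/0.4958 = 1.90969
z = sin θ / κ = 0.99859/0.4958 = 2.01409
x = ρ cos φ = 1.90969 × cos(211.41°) = -1.62984
y = ρ sin φ = 1.90969 × sin(211.41°) = -0.99525

-1.630 -0.995 2.014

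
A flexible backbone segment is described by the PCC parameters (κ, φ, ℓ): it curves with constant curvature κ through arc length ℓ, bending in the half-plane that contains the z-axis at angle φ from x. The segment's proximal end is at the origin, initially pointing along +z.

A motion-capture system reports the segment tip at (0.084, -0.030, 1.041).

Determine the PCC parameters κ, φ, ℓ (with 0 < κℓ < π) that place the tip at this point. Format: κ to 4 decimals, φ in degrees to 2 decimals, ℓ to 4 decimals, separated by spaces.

ρ = √(x²+y²) = √(0.084² + -0.030²) = 0.08920
φ = atan2(y, x) mod 360° = atan2(-0.030, 0.084) = 340.3462°
|p|² = ρ² + z² = 0.08920² + 1.041² = 1.09164
κ = 2ρ / |p|² = 2×0.08920 / 1.09164 = 0.16342
θ = 2·atan2(ρ, z) = 2·atan2(0.08920, 1.041) = 0.17095 rad
ℓ = θ/κ = 0.17095/0.16342 = 1.04609

0.1634 340.35 1.0461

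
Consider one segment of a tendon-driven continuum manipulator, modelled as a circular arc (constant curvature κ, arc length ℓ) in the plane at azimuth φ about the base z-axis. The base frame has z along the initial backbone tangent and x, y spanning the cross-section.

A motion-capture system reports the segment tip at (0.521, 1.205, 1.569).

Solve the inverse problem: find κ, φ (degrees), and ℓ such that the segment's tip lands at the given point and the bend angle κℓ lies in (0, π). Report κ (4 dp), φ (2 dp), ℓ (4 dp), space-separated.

0.6274 66.62 2.2212

ρ = √(x²+y²) = √(0.521² + 1.205²) = 1.31281
φ = atan2(y, x) mod 360° = atan2(1.205, 0.521) = 66.6180°
|p|² = ρ² + z² = 1.31281² + 1.569² = 4.18523
κ = 2ρ / |p|² = 2×1.31281 / 4.18523 = 0.62735
θ = 2·atan2(ρ, z) = 2·atan2(1.31281, 1.569) = 1.39346 rad
ℓ = θ/κ = 1.39346/0.62735 = 2.22118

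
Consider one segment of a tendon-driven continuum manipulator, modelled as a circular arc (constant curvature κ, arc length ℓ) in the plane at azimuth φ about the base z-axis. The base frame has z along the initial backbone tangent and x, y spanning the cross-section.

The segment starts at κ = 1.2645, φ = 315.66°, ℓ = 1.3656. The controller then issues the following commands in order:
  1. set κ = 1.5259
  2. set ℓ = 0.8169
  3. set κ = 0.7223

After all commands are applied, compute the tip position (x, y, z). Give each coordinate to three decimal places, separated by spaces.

0.167 -0.164 0.770

initial: κ=1.2645, φ=315.66°, ℓ=1.3656
cmd 1: set κ=1.5259 → (κ,φ,ℓ)=(1.5259,315.66°,1.3656) → tip=(0.6987,-0.6828,0.5710)
cmd 2: set ℓ=0.8169 → (κ,φ,ℓ)=(1.5259,315.66°,0.8169) → tip=(0.3194,-0.3121,0.6212)
cmd 3: set κ=0.7223 → (κ,φ,ℓ)=(0.7223,315.66°,0.8169) → tip=(0.1674,-0.1636,0.7703)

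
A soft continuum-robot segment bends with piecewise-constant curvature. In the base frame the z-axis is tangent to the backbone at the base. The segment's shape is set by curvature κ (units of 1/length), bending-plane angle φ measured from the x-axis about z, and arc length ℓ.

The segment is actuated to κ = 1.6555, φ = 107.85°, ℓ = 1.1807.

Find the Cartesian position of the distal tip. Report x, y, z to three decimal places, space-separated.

-0.254 0.790 0.560

θ = κ·ℓ = 1.6555 × 1.1807 = 1.95465 rad
ρ = (1 − cos θ)/κ = (1 − -0.37450)/1.6555 = 0.83026
z = sin θ / κ = 0.92723/1.6555 = 0.56009
x = ρ cos φ = 0.83026 × cos(107.85°) = -0.25450
y = ρ sin φ = 0.83026 × sin(107.85°) = 0.79029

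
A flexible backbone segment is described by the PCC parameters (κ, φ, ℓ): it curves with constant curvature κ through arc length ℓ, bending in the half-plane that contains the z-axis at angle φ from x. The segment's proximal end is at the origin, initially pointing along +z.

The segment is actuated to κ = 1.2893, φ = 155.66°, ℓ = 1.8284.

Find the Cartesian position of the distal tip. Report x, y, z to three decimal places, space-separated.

θ = κ·ℓ = 1.2893 × 1.8284 = 2.35736 rad
ρ = (1 − cos θ)/κ = (1 − -0.70793)/1.2893 = 1.32469
z = sin θ / κ = 0.70628/1.2893 = 0.54780
x = ρ cos φ = 1.32469 × cos(155.66°) = -1.20695
y = ρ sin φ = 1.32469 × sin(155.66°) = 0.54597

-1.207 0.546 0.548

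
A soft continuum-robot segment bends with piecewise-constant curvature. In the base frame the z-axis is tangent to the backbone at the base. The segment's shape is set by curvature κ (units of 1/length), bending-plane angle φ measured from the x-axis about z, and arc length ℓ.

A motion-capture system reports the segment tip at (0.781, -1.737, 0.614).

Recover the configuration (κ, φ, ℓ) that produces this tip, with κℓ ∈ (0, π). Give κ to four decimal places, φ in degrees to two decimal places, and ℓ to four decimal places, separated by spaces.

0.9513 294.21 2.6468

ρ = √(x²+y²) = √(0.781² + -1.737²) = 1.90450
φ = atan2(y, x) mod 360° = atan2(-1.737, 0.781) = 294.2099°
|p|² = ρ² + z² = 1.90450² + 0.614² = 4.00413
κ = 2ρ / |p|² = 2×1.90450 / 4.00413 = 0.95127
θ = 2·atan2(ρ, z) = 2·atan2(1.90450, 0.614) = 2.51785 rad
ℓ = θ/κ = 2.51785/0.95127 = 2.64683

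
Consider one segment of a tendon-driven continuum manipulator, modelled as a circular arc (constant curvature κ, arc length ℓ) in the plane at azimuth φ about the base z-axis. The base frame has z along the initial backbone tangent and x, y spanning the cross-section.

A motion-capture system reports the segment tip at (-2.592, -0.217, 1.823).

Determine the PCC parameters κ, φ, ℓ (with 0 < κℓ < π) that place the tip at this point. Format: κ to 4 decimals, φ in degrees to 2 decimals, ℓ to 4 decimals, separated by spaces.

ρ = √(x²+y²) = √(-2.592² + -0.217²) = 2.60107
φ = atan2(y, x) mod 360° = atan2(-0.217, -2.592) = 184.7856°
|p|² = ρ² + z² = 2.60107² + 1.823² = 10.08888
κ = 2ρ / |p|² = 2×2.60107 / 10.08888 = 0.51563
θ = 2·atan2(ρ, z) = 2·atan2(2.60107, 1.823) = 1.91898 rad
ℓ = θ/κ = 1.91898/0.51563 = 3.72162

0.5156 184.79 3.7216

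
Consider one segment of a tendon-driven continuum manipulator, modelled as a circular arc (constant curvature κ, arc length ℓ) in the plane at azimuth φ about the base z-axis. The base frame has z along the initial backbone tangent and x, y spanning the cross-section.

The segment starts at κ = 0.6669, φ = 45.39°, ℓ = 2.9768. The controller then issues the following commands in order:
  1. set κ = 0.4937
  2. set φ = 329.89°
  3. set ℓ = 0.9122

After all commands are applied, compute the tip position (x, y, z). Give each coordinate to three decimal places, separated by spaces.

0.175 -0.101 0.882

initial: κ=0.6669, φ=45.39°, ℓ=2.9768
cmd 1: set κ=0.4937 → (κ,φ,ℓ)=(0.4937,45.39°,2.9768) → tip=(1.2788,1.2964,2.0152)
cmd 2: set φ=329.89° → (κ,φ,ℓ)=(0.4937,329.89°,2.9768) → tip=(1.5753,-0.9135,2.0152)
cmd 3: set ℓ=0.9122 → (κ,φ,ℓ)=(0.4937,329.89°,0.9122) → tip=(0.1747,-0.1013,0.8817)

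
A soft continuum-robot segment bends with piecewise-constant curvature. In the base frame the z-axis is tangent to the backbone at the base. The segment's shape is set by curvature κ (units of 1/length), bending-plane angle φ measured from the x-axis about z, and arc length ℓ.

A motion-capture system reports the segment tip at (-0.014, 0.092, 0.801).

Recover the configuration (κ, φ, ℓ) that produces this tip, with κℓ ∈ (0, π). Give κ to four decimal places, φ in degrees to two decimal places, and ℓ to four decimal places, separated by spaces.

0.2862 98.65 0.8082

ρ = √(x²+y²) = √(-0.014² + 0.092²) = 0.09306
φ = atan2(y, x) mod 360° = atan2(0.092, -0.014) = 98.6525°
|p|² = ρ² + z² = 0.09306² + 0.801² = 0.65026
κ = 2ρ / |p|² = 2×0.09306 / 0.65026 = 0.28622
θ = 2·atan2(ρ, z) = 2·atan2(0.09306, 0.801) = 0.23132 rad
ℓ = θ/κ = 0.23132/0.28622 = 0.80819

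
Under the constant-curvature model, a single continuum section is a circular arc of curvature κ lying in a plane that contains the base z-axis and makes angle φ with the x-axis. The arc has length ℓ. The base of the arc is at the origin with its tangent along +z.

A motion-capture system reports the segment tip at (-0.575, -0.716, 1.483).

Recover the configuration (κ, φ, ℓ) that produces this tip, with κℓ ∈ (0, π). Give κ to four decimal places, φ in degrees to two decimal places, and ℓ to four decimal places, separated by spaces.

0.6036 231.23 1.8370

ρ = √(x²+y²) = √(-0.575² + -0.716²) = 0.91830
φ = atan2(y, x) mod 360° = atan2(-0.716, -0.575) = 231.2330°
|p|² = ρ² + z² = 0.91830² + 1.483² = 3.04257
κ = 2ρ / |p|² = 2×0.91830 / 3.04257 = 0.60364
θ = 2·atan2(ρ, z) = 2·atan2(0.91830, 1.483) = 1.10886 rad
ℓ = θ/κ = 1.10886/0.60364 = 1.83697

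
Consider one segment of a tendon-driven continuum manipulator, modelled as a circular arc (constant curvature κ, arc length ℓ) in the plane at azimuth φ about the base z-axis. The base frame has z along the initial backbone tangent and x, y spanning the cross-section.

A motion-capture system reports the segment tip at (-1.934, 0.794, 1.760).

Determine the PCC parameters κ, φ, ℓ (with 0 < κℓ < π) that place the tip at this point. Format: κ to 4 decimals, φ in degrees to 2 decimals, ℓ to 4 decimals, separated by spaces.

ρ = √(x²+y²) = √(-1.934² + 0.794²) = 2.09064
φ = atan2(y, x) mod 360° = atan2(0.794, -1.934) = 157.6795°
|p|² = ρ² + z² = 2.09064² + 1.760² = 7.46839
κ = 2ρ / |p|² = 2×2.09064 / 7.46839 = 0.55986
θ = 2·atan2(ρ, z) = 2·atan2(2.09064, 1.760) = 1.74211 rad
ℓ = θ/κ = 1.74211/0.55986 = 3.11166

0.5599 157.68 3.1117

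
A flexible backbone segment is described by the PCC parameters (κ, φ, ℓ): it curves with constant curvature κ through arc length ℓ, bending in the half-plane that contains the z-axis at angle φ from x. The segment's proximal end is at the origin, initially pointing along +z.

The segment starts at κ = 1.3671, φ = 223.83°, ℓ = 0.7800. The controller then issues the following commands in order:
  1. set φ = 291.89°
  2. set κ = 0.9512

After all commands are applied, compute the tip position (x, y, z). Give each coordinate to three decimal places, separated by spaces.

initial: κ=1.3671, φ=223.83°, ℓ=0.7800
cmd 1: set φ=291.89° → (κ,φ,ℓ)=(1.3671,291.89°,0.7800) → tip=(0.1409,-0.3507,0.6404)
cmd 2: set κ=0.9512 → (κ,φ,ℓ)=(0.9512,291.89°,0.7800) → tip=(0.1030,-0.2564,0.7104)

0.103 -0.256 0.710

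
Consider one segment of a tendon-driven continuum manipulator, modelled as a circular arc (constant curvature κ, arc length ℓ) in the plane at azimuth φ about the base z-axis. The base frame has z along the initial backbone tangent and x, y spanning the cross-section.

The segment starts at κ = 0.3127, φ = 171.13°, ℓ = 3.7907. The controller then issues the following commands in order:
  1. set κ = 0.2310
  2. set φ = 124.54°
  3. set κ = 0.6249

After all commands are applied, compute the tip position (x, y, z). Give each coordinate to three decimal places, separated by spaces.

initial: κ=0.3127, φ=171.13°, ℓ=3.7907
cmd 1: set κ=0.2310 → (κ,φ,ℓ)=(0.2310,171.13°,3.7907) → tip=(-1.5377,0.2400,3.3245)
cmd 2: set φ=124.54° → (κ,φ,ℓ)=(0.2310,124.54°,3.7907) → tip=(-0.8824,1.2820,3.3245)
cmd 3: set κ=0.6249 → (κ,φ,ℓ)=(0.6249,124.54°,3.7907) → tip=(-1.5569,2.2620,1.1172)

-1.557 2.262 1.117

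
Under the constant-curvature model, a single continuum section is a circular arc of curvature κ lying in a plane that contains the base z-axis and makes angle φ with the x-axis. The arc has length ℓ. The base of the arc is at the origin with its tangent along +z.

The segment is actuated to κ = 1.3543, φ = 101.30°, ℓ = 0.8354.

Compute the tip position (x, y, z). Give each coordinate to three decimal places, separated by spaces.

θ = κ·ℓ = 1.3543 × 0.8354 = 1.13138 rad
ρ = (1 − cos θ)/κ = (1 − 0.42541)/1.3543 = 0.42427
z = sin θ / κ = 0.90500/1.3543 = 0.66824
x = ρ cos φ = 0.42427 × cos(101.30°) = -0.08313
y = ρ sin φ = 0.42427 × sin(101.30°) = 0.41605

-0.083 0.416 0.668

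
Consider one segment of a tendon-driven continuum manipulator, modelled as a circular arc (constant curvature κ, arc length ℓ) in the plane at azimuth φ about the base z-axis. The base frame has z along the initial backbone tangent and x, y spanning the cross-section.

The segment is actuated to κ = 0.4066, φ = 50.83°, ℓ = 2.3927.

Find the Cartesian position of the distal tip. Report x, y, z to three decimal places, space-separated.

θ = κ·ℓ = 0.4066 × 2.3927 = 0.97287 rad
ρ = (1 − cos θ)/κ = (1 − 0.56293)/0.4066 = 1.07494
z = sin θ / κ = 0.82651/0.4066 = 2.03272
x = ρ cos φ = 1.07494 × cos(50.83°) = 0.67896
y = ρ sin φ = 1.07494 × sin(50.83°) = 0.83338

0.679 0.833 2.033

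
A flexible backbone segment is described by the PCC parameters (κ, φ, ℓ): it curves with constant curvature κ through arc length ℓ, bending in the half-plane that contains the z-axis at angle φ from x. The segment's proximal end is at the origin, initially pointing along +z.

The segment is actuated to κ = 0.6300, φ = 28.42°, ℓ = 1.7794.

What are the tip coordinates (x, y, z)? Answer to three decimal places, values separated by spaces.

θ = κ·ℓ = 0.6300 × 1.7794 = 1.12102 rad
ρ = (1 − cos θ)/κ = (1 − 0.43476)/0.6300 = 0.89720
z = sin θ / κ = 0.90055/0.6300 = 1.42944
x = ρ cos φ = 0.89720 × cos(28.42°) = 0.78907
y = ρ sin φ = 0.89720 × sin(28.42°) = 0.42701

0.789 0.427 1.429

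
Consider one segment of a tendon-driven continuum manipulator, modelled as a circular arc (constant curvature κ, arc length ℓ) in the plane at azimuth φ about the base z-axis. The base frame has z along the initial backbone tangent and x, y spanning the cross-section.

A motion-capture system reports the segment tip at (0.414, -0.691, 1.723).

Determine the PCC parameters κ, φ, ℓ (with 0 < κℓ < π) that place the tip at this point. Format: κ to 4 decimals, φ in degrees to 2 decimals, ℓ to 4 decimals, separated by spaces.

0.4453 300.93 1.9640

ρ = √(x²+y²) = √(0.414² + -0.691²) = 0.80553
φ = atan2(y, x) mod 360° = atan2(-0.691, 0.414) = 300.9272°
|p|² = ρ² + z² = 0.80553² + 1.723² = 3.61761
κ = 2ρ / |p|² = 2×0.80553 / 3.61761 = 0.44534
θ = 2·atan2(ρ, z) = 2·atan2(0.80553, 1.723) = 0.87465 rad
ℓ = θ/κ = 0.87465/0.44534 = 1.96401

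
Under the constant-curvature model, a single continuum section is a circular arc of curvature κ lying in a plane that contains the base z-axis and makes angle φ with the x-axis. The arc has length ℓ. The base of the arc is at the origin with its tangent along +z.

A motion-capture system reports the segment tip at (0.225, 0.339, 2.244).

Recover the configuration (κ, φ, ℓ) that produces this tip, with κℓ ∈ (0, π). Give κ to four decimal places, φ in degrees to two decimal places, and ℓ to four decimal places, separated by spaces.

0.1565 56.43 2.2929

ρ = √(x²+y²) = √(0.225² + 0.339²) = 0.40687
φ = atan2(y, x) mod 360° = atan2(0.339, 0.225) = 56.4271°
|p|² = ρ² + z² = 0.40687² + 2.244² = 5.20108
κ = 2ρ / |p|² = 2×0.40687 / 5.20108 = 0.15646
θ = 2·atan2(ρ, z) = 2·atan2(0.40687, 2.244) = 0.35873 rad
ℓ = θ/κ = 0.35873/0.15646 = 2.29286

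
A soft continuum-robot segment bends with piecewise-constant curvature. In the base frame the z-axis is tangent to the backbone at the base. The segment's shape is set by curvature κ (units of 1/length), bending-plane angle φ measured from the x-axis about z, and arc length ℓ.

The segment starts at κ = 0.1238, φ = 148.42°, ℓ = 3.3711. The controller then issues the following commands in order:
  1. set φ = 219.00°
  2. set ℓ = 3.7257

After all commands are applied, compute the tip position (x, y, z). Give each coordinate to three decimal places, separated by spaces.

-0.656 -0.531 3.595

initial: κ=0.1238, φ=148.42°, ℓ=3.3711
cmd 1: set φ=219.00° → (κ,φ,ℓ)=(0.1238,219.00°,3.3711) → tip=(-0.5388,-0.4363,3.2741)
cmd 2: set ℓ=3.7257 → (κ,φ,ℓ)=(0.1238,219.00°,3.7257) → tip=(-0.6560,-0.5312,3.5950)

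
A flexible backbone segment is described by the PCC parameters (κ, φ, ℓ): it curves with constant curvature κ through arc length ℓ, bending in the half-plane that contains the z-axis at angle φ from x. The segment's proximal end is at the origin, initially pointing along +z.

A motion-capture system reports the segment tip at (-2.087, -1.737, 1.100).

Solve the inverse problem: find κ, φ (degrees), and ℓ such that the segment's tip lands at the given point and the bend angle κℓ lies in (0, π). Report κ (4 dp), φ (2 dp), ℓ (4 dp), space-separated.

ρ = √(x²+y²) = √(-2.087² + -1.737²) = 2.71528
φ = atan2(y, x) mod 360° = atan2(-1.737, -2.087) = 219.7704°
|p|² = ρ² + z² = 2.71528² + 1.100² = 8.58274
κ = 2ρ / |p|² = 2×2.71528 / 8.58274 = 0.63273
θ = 2·atan2(ρ, z) = 2·atan2(2.71528, 1.100) = 2.37178 rad
ℓ = θ/κ = 2.37178/0.63273 = 3.74848

0.6327 219.77 3.7485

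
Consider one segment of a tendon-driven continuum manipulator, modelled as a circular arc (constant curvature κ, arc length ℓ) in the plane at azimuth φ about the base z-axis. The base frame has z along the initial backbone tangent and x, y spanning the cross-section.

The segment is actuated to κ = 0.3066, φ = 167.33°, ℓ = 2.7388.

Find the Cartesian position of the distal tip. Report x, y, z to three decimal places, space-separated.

θ = κ·ℓ = 0.3066 × 2.7388 = 0.83972 rad
ρ = (1 − cos θ)/κ = (1 − 0.66767)/0.3066 = 1.08391
z = sin θ / κ = 0.74445/0.3066 = 2.42809
x = ρ cos φ = 1.08391 × cos(167.33°) = -1.05751
y = ρ sin φ = 1.08391 × sin(167.33°) = 0.23774

-1.058 0.238 2.428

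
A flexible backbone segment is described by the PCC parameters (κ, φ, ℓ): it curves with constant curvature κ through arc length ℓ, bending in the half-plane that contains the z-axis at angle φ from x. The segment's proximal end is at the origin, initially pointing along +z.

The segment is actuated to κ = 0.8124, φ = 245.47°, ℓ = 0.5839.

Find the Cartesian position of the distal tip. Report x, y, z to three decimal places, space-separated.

θ = κ·ℓ = 0.8124 × 0.5839 = 0.47436 rad
ρ = (1 − cos θ)/κ = (1 − 0.88959)/0.8124 = 0.13591
z = sin θ / κ = 0.45677/0.8124 = 0.56225
x = ρ cos φ = 0.13591 × cos(245.47°) = -0.05643
y = ρ sin φ = 0.13591 × sin(245.47°) = -0.12365

-0.056 -0.124 0.562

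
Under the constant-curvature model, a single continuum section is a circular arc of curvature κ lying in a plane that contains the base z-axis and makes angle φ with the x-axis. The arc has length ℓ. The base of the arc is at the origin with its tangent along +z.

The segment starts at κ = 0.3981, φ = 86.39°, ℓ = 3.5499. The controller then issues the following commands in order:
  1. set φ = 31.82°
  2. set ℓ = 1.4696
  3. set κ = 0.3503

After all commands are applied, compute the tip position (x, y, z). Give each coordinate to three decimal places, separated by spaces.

0.314 0.195 1.406

initial: κ=0.3981, φ=86.39°, ℓ=3.5499
cmd 1: set φ=31.82° → (κ,φ,ℓ)=(0.3981,31.82°,3.5499) → tip=(1.7995,1.1166,2.4808)
cmd 2: set ℓ=1.4696 → (κ,φ,ℓ)=(0.3981,31.82°,1.4696) → tip=(0.3550,0.2203,1.3872)
cmd 3: set κ=0.3503 → (κ,φ,ℓ)=(0.3503,31.82°,1.4696) → tip=(0.3144,0.1951,1.4055)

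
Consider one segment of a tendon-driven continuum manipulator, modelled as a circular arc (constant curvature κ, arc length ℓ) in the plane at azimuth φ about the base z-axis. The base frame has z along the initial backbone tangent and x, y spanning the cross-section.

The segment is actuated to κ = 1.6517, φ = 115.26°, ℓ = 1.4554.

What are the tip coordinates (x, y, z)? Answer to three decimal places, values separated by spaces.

-0.450 0.953 0.407

θ = κ·ℓ = 1.6517 × 1.4554 = 2.40388 rad
ρ = (1 − cos θ)/κ = (1 − -0.74001)/1.6517 = 1.05347
z = sin θ / κ = 0.67259/1.6517 = 0.40721
x = ρ cos φ = 1.05347 × cos(115.26°) = -0.44954
y = ρ sin φ = 1.05347 × sin(115.26°) = 0.95274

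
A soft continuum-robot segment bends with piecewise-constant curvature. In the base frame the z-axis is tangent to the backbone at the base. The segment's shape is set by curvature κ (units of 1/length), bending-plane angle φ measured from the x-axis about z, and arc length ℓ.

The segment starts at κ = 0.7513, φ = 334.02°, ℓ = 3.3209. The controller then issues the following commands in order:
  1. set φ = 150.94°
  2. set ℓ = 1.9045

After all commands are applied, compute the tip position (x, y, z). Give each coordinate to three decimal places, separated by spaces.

initial: κ=0.7513, φ=334.02°, ℓ=3.3209
cmd 1: set φ=150.94° → (κ,φ,ℓ)=(0.7513,150.94°,3.3209) → tip=(-2.0921,1.1625,0.8019)
cmd 2: set ℓ=1.9045 → (κ,φ,ℓ)=(0.7513,150.94°,1.9045) → tip=(-1.0012,0.5563,1.3180)

-1.001 0.556 1.318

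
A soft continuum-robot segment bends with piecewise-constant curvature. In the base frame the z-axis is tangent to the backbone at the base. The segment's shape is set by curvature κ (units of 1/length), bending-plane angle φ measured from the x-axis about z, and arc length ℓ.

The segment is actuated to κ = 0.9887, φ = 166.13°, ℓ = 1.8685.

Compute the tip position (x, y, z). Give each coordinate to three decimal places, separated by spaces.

θ = κ·ℓ = 0.9887 × 1.8685 = 1.84739 rad
ρ = (1 − cos θ)/κ = (1 − -0.27308)/0.9887 = 1.28763
z = sin θ / κ = 0.96199/0.9887 = 0.97299
x = ρ cos φ = 1.28763 × cos(166.13°) = -1.25008
y = ρ sin φ = 1.28763 × sin(166.13°) = 0.30867

-1.250 0.309 0.973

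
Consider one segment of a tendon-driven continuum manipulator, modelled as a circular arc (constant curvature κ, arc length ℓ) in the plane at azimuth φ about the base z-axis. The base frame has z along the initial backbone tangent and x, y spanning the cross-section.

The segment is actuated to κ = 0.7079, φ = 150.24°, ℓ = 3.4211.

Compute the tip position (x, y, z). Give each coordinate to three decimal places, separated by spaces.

θ = κ·ℓ = 0.7079 × 3.4211 = 2.42180 rad
ρ = (1 − cos θ)/κ = (1 − -0.75194)/0.7079 = 2.47484
z = sin θ / κ = 0.65923/0.7079 = 0.93125
x = ρ cos φ = 2.47484 × cos(150.24°) = -2.14844
y = ρ sin φ = 2.47484 × sin(150.24°) = 1.22843

-2.148 1.228 0.931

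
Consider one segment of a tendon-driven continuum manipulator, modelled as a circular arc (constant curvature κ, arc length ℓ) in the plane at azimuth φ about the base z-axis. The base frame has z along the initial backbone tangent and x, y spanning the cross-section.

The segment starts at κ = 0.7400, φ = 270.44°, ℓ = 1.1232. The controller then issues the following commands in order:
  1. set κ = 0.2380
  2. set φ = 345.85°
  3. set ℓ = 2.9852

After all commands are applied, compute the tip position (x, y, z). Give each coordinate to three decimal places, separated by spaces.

0.986 -0.249 2.740

initial: κ=0.7400, φ=270.44°, ℓ=1.1232
cmd 1: set κ=0.2380 → (κ,φ,ℓ)=(0.2380,270.44°,1.1232) → tip=(0.0011,-0.1492,1.1099)
cmd 2: set φ=345.85° → (κ,φ,ℓ)=(0.2380,345.85°,1.1232) → tip=(0.1447,-0.0365,1.1099)
cmd 3: set ℓ=2.9852 → (κ,φ,ℓ)=(0.2380,345.85°,2.9852) → tip=(0.9858,-0.2485,2.7403)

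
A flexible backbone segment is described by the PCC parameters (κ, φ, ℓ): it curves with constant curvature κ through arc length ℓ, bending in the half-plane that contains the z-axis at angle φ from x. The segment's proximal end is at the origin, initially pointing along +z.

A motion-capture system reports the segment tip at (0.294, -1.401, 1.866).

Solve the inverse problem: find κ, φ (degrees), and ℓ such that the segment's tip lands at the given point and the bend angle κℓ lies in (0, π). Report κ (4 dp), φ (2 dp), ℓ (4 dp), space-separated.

0.5176 281.85 2.5285

ρ = √(x²+y²) = √(0.294² + -1.401²) = 1.43152
φ = atan2(y, x) mod 360° = atan2(-1.401, 0.294) = 281.8516°
|p|² = ρ² + z² = 1.43152² + 1.866² = 5.53119
κ = 2ρ / |p|² = 2×1.43152 / 5.53119 = 0.51762
θ = 2·atan2(ρ, z) = 2·atan2(1.43152, 1.866) = 1.30878 rad
ℓ = θ/κ = 1.30878/0.51762 = 2.52849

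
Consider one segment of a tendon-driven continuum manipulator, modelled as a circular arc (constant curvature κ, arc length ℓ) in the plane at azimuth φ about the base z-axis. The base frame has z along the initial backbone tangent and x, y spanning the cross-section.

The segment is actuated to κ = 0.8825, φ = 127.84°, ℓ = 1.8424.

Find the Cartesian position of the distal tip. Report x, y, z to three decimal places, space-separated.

-0.733 0.944 1.131

θ = κ·ℓ = 0.8825 × 1.8424 = 1.62592 rad
ρ = (1 − cos θ)/κ = (1 − -0.05509)/0.8825 = 1.19557
z = sin θ / κ = 0.99848/0.8825 = 1.13142
x = ρ cos φ = 1.19557 × cos(127.84°) = -0.73343
y = ρ sin φ = 1.19557 × sin(127.84°) = 0.94418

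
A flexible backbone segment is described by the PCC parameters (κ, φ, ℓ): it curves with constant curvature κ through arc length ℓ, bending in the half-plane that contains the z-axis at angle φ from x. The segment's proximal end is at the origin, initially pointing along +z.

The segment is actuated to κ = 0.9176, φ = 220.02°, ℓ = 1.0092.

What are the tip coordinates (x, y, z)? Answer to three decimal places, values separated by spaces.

-0.333 -0.280 0.871

θ = κ·ℓ = 0.9176 × 1.0092 = 0.92604 rad
ρ = (1 − cos θ)/κ = (1 − 0.60100)/0.9176 = 0.43483
z = sin θ / κ = 0.79925/0.9176 = 0.87102
x = ρ cos φ = 0.43483 × cos(220.02°) = -0.33300
y = ρ sin φ = 0.43483 × sin(220.02°) = -0.27962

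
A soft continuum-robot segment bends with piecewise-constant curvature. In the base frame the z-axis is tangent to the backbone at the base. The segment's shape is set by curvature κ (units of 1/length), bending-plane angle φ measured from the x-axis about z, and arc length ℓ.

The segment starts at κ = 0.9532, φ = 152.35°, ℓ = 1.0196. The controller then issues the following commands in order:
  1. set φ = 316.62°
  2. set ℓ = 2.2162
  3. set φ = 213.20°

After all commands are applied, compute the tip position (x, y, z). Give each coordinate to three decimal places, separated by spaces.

initial: κ=0.9532, φ=152.35°, ℓ=1.0196
cmd 1: set φ=316.62° → (κ,φ,ℓ)=(0.9532,316.62°,1.0196) → tip=(0.3326,-0.3143,0.8665)
cmd 2: set ℓ=2.2162 → (κ,φ,ℓ)=(0.9532,316.62°,2.2162) → tip=(1.1556,-1.0921,0.8989)
cmd 3: set φ=213.20° → (κ,φ,ℓ)=(0.9532,213.20°,2.2162) → tip=(-1.3304,-0.8706,0.8989)

-1.330 -0.871 0.899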